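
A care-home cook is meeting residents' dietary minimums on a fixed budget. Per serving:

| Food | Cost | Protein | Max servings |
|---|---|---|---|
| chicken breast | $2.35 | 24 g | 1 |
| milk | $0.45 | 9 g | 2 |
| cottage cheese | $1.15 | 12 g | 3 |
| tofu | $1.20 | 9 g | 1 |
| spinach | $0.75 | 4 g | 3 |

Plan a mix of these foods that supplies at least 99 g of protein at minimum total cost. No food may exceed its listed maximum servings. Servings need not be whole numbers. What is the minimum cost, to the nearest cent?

Cost per g of protein: milk $0.0500, cottage cheese $0.0958, chicken breast $0.0979, tofu $0.1333, spinach $0.1875.
Take 2 servings of milk: +18.0 g protein for $0.90 (total $0.90, still need 81.0 g).
Take 3 servings of cottage cheese: +36.0 g protein for $3.45 (total $4.35, still need 45.0 g).
Take 1 serving of chicken breast: +24.0 g protein for $2.35 (total $6.70, still need 21.0 g).
Take 1 serving of tofu: +9.0 g protein for $1.20 (total $7.90, still need 12.0 g).
Take 3 servings of spinach: +12.0 g protein for $2.25 (total $10.15, still need 0.0 g).
Filling from the cheapest source first is optimal under one linear minimum: $10.15.

$10.15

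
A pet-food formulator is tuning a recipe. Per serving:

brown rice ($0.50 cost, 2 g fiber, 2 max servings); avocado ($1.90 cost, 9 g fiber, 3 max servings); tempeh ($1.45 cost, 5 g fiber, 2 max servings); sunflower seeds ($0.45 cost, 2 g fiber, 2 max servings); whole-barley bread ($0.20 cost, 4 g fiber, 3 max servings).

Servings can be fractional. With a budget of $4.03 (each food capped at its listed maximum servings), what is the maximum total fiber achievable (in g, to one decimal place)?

28.2 g

Fiber per dollar: whole-barley bread 20, avocado 4.737, sunflower seeds 4.444, brown rice 4, tempeh 3.448.
Take 3 servings of whole-barley bread: spends $0.60, +12.0 g fiber (running total 12.0 g).
Take 1.805 servings of avocado: spends $3.43, +16.2 g fiber (running total 28.2 g).
Greedy by best ratio exhausts the cost allowance optimally: 28.2 g.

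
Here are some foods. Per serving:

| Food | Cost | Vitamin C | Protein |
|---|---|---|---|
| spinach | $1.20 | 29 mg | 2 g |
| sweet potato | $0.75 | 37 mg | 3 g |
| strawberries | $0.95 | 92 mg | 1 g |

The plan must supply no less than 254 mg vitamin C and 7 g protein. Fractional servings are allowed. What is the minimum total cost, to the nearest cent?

$3.22

Minimising a linear cost over {vitamin C ≥ 254, protein ≥ 7, servings ≥ 0} — the optimum is at a vertex, using one or two foods.
spinach only: max(254/29, 7/2) = 8.759 servings → $10.51.
sweet potato only: max(254/37, 7/3) = 6.865 servings → $5.15.
strawberries only: max(254/92, 7/1) = 7 servings → $6.65.
spinach + sweet potato with both targets exact would need a negative amount; discard.
spinach + strawberries with both tight: 2.516 servings and 1.968 servings → $4.89.
sweet potato + strawberries with both tight: 1.632 servings and 2.105 servings → $3.22.
So the least-cost plan costs $3.22.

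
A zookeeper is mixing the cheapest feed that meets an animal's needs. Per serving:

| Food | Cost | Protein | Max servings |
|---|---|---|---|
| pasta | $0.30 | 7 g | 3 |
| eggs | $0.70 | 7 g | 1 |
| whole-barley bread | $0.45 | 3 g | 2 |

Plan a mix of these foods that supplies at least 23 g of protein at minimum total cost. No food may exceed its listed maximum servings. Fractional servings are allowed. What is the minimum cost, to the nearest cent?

Cost per g of protein: pasta $0.0429, eggs $0.1000, whole-barley bread $0.1500.
Take 3 servings of pasta: +21.0 g protein for $0.90 (total $0.90, still need 2.0 g).
Take 0.2857 servings of eggs: +2.0 g protein for $0.20 (total $1.10, still need 0.0 g).
Greedy by cheapest-per-g is optimal for a single linear constraint, so the minimum cost is $1.10.

$1.10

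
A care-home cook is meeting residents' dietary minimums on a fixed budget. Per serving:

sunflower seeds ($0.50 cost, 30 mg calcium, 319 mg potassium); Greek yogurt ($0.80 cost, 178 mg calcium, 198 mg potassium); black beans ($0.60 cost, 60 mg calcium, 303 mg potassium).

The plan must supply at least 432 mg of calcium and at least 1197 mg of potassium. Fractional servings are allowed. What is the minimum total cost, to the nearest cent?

Check every corner: each single food scaled to meet both minima, and each pair solved so both constraints bind.
sunflower seeds only: max(432/30, 1197/319) = 14.4 servings → $7.20.
Greek yogurt only: max(432/178, 1197/198) = 6.045 servings → $4.84.
black beans only: max(432/60, 1197/303) = 7.2 servings → $4.32.
sunflower seeds + Greek yogurt with both tight: 2.508 servings and 2.004 servings → $2.86.
sunflower seeds + black beans with both targets exact would need a negative amount; discard.
Greek yogurt + black beans with both tight: 1.405 servings and 3.033 servings → $2.94.
Cheapest feasible corner: $2.86.

$2.86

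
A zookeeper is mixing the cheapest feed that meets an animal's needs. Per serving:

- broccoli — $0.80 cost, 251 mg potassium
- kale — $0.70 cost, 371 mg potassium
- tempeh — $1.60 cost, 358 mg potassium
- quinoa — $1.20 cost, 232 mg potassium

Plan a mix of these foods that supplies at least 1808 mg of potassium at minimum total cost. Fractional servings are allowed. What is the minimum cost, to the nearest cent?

Cost per mg of potassium: kale $0.0019, broccoli $0.0032, tempeh $0.0045, quinoa $0.0052.
With no serving limits, use only kale: 1808 mg / 371 mg = 4.873 servings × $0.70 = $3.41.

$3.41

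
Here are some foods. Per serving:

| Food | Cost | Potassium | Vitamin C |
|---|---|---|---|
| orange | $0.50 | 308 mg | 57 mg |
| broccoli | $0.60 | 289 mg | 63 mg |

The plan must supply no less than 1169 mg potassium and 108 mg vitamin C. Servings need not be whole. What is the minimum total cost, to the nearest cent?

$1.90

Compare the cost at each extreme point of the feasible region.
orange only: max(1169/308, 108/57) = 3.795 servings → $1.90.
broccoli only: max(1169/289, 108/63) = 4.045 servings → $2.43.
orange + broccoli: the both-tight solution has a negative serving — not a feasible corner.
Cheapest feasible corner: $1.90.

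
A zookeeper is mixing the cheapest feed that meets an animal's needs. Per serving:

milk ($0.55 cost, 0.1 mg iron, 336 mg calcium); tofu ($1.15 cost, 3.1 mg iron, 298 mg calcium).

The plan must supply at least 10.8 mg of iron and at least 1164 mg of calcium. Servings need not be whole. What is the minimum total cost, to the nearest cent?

$4.20

milk only: max(10.8/0.1, 1164/336) = 108 servings → $59.40.
tofu only: max(10.8/3.1, 1164/298) = 3.906 servings → $4.49.
milk + tofu with both tight: 0.3855 servings and 3.471 servings → $4.20.
Cheapest feasible corner: $4.20.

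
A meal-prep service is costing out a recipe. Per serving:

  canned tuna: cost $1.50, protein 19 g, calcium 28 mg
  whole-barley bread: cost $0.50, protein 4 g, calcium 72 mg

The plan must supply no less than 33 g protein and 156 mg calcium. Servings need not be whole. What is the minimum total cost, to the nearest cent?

$2.90

A basic optimal solution has at most two foods positive. Try each food alone and each pair with both targets met exactly.
canned tuna only: max(33/19, 156/28) = 5.571 servings → $8.36.
whole-barley bread only: max(33/4, 156/72) = 8.25 servings → $4.12.
canned tuna + whole-barley bread with both tight: 1.395 servings and 1.624 servings → $2.90.
The minimum over all feasible corners is $2.90.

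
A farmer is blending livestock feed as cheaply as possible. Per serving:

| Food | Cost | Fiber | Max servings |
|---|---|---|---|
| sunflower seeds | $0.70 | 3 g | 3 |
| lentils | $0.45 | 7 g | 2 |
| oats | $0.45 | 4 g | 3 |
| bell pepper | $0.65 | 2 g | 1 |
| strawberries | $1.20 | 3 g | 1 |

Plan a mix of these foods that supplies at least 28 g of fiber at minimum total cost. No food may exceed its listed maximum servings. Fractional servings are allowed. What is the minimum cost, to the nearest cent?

$2.72

Cost per g of fiber: lentils $0.0643, oats $0.1125, sunflower seeds $0.2333, bell pepper $0.3250, strawberries $0.4000.
Take 2 servings of lentils: +14.0 g fiber for $0.90 (total $0.90, still need 14.0 g).
Take 3 servings of oats: +12.0 g fiber for $1.35 (total $2.25, still need 2.0 g).
Take 0.6667 servings of sunflower seeds: +2.0 g fiber for $0.47 (total $2.72, still need 0.0 g).
Filling from the cheapest source first is optimal under one linear minimum: $2.72.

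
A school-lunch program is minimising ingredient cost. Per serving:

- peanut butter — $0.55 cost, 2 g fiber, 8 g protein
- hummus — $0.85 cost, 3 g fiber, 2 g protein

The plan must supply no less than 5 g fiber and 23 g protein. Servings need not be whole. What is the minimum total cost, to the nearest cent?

$1.58

At the optimum either one food covers both requirements or two foods hit both targets exactly; no other combination can be cheaper.
peanut butter only: max(5/2, 23/8) = 2.875 servings → $1.58.
hummus only: max(5/3, 23/2) = 11.5 servings → $9.78.
peanut butter + hummus: intersection lies outside the first quadrant.
Cheapest feasible corner: $1.58.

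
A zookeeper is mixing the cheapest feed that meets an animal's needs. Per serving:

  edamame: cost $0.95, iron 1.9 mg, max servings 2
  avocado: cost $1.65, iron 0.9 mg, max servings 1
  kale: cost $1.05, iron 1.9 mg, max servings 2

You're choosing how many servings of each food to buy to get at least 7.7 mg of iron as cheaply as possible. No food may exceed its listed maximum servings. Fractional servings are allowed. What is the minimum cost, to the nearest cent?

$4.18

Cost per mg of iron: edamame $0.5000, kale $0.5526, avocado $1.8333.
Take 2 servings of edamame: +3.8 mg iron for $1.90 (total $1.90, still need 3.9 mg).
Take 2 servings of kale: +3.8 mg iron for $2.10 (total $4.00, still need 0.1 mg).
Take 0.1111 servings of avocado: +0.1 mg iron for $0.18 (total $4.18, still need 0.0 mg).
Greedy by cheapest-per-mg is optimal for a single linear constraint, so the minimum cost is $4.18.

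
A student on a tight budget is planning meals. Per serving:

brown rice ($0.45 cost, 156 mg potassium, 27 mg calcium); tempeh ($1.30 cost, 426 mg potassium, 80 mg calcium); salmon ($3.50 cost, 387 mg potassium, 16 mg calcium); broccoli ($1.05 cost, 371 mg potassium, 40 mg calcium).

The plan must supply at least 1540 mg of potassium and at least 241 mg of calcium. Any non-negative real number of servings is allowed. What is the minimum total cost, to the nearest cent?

$4.42

Two binding constraints pin down two serving amounts, so the optimal mix uses at most two foods. The candidates are each food alone (scaled to the tighter of potassium/calcium) and each pair with both constraints tight.
brown rice only: max(1540/156, 241/27) = 9.872 servings → $4.44.
tempeh only: max(1540/426, 241/80) = 3.615 servings → $4.70.
salmon only: max(1540/387, 241/16) = 15.06 servings → $52.72.
broccoli only: max(1540/371, 241/40) = 6.025 servings → $6.33.
brown rice + tempeh with both targets exact would need a negative amount; discard.
brown rice + salmon with both tight: 8.629 servings and 0.5009 servings → $5.64.
brown rice + broccoli with both tight: 7.363 servings and 1.055 servings → $4.42.
tempeh + salmon with both tight: 2.842 servings and 0.8505 servings → $6.67.
tempeh + broccoli with both tight: 2.2 servings and 1.625 servings → $4.57.
salmon + broccoli: intersection lies outside the first quadrant.
So the least-cost plan costs $4.42.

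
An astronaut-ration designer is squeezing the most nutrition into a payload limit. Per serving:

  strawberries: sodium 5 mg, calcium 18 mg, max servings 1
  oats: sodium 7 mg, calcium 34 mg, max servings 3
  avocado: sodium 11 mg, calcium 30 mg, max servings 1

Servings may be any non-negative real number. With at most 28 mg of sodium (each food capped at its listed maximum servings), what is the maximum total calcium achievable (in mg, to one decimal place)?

Calcium per mg sodium: oats 4.857, strawberries 3.6, avocado 2.727.
Take 3 servings of oats: uses 21 mg sodium, +102.0 mg calcium (running total 102.0 mg).
Take 1 serving of strawberries: uses 5 mg sodium, +18.0 mg calcium (running total 120.0 mg).
Take 0.1818 servings of avocado: uses 2 mg sodium, +5.5 mg calcium (running total 125.5 mg).
Greedy by best ratio exhausts the sodium allowance optimally: 125.5 mg.

125.5 mg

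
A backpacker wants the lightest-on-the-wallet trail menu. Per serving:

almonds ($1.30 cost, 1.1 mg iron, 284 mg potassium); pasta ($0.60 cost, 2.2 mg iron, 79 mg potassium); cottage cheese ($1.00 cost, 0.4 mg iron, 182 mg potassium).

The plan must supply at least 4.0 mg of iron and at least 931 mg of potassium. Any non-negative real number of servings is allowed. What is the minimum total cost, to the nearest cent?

$4.31

Compare the cost at each extreme point of the feasible region.
almonds only: max(4.0/1.1, 931/284) = 3.636 servings → $4.73.
pasta only: max(4.0/2.2, 931/79) = 11.78 servings → $7.07.
cottage cheese only: max(4.0/0.4, 931/182) = 10 servings → $10.00.
almonds + pasta with both tight: 3.22 servings and 0.208 servings → $4.31.
almonds + cottage cheese: intersection lies outside the first quadrant.
pasta + cottage cheese with both tight: 0.9642 servings and 4.697 servings → $5.28.
So the least-cost plan costs $4.31.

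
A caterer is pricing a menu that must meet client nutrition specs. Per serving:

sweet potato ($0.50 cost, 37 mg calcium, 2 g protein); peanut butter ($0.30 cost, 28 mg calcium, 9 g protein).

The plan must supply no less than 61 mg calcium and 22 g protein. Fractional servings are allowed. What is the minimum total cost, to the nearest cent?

Compare the cost at each extreme point of the feasible region.
sweet potato only: max(61/37, 22/2) = 11 servings → $5.50.
peanut butter only: max(61/28, 22/9) = 2.444 servings → $0.73.
sweet potato + peanut butter: the both-tight solution has a negative serving — not a feasible corner.
Cheapest feasible corner: $0.73.

$0.73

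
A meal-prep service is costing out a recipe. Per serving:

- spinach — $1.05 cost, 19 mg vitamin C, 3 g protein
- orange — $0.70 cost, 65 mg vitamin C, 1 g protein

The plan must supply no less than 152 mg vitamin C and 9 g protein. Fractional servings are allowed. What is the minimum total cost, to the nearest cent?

A basic optimal solution has at most two foods positive. Try each food alone and each pair with both targets met exactly.
spinach only: max(152/19, 9/3) = 8 servings → $8.40.
orange only: max(152/65, 9/1) = 9 servings → $6.30.
spinach + orange with both tight: 2.46 servings and 1.619 servings → $3.72.
Cheapest feasible corner: $3.72.

$3.72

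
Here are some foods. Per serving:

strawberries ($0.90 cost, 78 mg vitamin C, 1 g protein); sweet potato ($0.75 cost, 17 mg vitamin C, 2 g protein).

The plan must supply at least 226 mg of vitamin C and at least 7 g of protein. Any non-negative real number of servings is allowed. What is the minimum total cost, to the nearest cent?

$3.88

An LP optimum is at a vertex; with two nutrient constraints at most two foods are used. Check each candidate.
strawberries only: max(226/78, 7/1) = 7 servings → $6.30.
sweet potato only: max(226/17, 7/2) = 13.29 servings → $9.97.
strawberries + sweet potato with both tight: 2.396 servings and 2.302 servings → $3.88.
The minimum over all feasible corners is $3.88.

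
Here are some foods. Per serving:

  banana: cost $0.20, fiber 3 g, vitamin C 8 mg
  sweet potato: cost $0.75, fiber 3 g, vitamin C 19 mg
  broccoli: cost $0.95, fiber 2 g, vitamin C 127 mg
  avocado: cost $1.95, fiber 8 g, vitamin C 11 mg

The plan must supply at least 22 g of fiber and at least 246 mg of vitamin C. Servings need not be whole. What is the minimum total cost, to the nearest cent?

$2.72

For a min-cost LP with two ≥-constraints, a basic feasible solution has at most two positive variables.
banana only: max(22/3, 246/8) = 30.75 servings → $6.15.
sweet potato only: max(22/3, 246/19) = 12.95 servings → $9.71.
broccoli only: max(22/2, 246/127) = 11 servings → $10.45.
avocado only: max(22/8, 246/11) = 22.36 servings → $43.61.
banana + sweet potato: intersection lies outside the first quadrant.
banana + broccoli with both tight: 6.307 servings and 1.54 servings → $2.72.
banana + avocado: intersection lies outside the first quadrant.
sweet potato + broccoli with both tight: 6.711 servings and 0.9329 servings → $5.92.
sweet potato + avocado: the both-tight solution has a negative serving — not a feasible corner.
broccoli + avocado with both tight: 1.736 servings and 2.316 servings → $6.17.
So the least-cost plan costs $2.72.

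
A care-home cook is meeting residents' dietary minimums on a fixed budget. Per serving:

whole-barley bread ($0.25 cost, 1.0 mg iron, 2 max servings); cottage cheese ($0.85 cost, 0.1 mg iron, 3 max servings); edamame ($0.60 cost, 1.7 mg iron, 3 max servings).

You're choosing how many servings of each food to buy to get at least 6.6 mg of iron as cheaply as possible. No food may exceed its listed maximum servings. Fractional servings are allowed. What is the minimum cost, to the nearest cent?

Cost per mg of iron: whole-barley bread $0.2500, edamame $0.3529, cottage cheese $8.5000.
Take 2 servings of whole-barley bread: +2.0 mg iron for $0.50 (total $0.50, still need 4.6 mg).
Take 2.706 servings of edamame: +4.6 mg iron for $1.62 (total $2.12, still need 0.0 mg).
Filling from the cheapest source first is optimal under one linear minimum: $2.12.

$2.12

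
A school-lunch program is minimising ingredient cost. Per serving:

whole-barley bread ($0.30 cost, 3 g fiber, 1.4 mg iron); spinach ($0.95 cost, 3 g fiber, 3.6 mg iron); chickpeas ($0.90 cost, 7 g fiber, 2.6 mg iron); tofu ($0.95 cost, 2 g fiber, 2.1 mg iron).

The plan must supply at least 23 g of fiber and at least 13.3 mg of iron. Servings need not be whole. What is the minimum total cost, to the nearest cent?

$2.85

An LP optimum is at a vertex; with two nutrient constraints at most two foods are used. Check each candidate.
whole-barley bread only: max(23/3, 13.3/1.4) = 9.5 servings → $2.85.
spinach only: max(23/3, 13.3/3.6) = 7.667 servings → $7.28.
chickpeas only: max(23/7, 13.3/2.6) = 5.115 servings → $4.60.
tofu only: max(23/2, 13.3/2.1) = 11.5 servings → $10.93.
whole-barley bread + spinach with both tight: 6.5 servings and 1.167 servings → $3.06.
whole-barley bread + chickpeas: the both-tight solution has a negative serving — not a feasible corner.
whole-barley bread + tofu with both tight: 6.2 servings and 2.2 servings → $3.95.
spinach + chickpeas with both tight: 1.914 servings and 2.466 servings → $4.04.
spinach + tofu: the both-tight solution has a negative serving — not a feasible corner.
chickpeas + tofu with both tight: 2.284 servings and 3.505 servings → $5.39.
So the least-cost plan costs $2.85.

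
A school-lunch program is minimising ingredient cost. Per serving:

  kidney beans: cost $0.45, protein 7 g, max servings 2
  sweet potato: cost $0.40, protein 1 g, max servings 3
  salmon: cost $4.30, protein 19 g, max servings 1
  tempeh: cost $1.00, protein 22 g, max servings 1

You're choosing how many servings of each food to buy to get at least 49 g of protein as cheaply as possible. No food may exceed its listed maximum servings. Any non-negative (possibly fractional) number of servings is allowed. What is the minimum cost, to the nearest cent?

$4.84

Cost per g of protein: tempeh $0.0455, kidney beans $0.0643, salmon $0.2263, sweet potato $0.4000.
Take 1 serving of tempeh: +22.0 g protein for $1.00 (total $1.00, still need 27.0 g).
Take 2 servings of kidney beans: +14.0 g protein for $0.90 (total $1.90, still need 13.0 g).
Take 0.6842 servings of salmon: +13.0 g protein for $2.94 (total $4.84, still need 0.0 g).
Filling from the cheapest source first is optimal under one linear minimum: $4.84.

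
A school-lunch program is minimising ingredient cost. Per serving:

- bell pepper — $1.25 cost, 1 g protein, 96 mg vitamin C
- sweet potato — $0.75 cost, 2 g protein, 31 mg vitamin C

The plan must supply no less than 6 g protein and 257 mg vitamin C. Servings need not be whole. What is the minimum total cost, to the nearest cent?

An LP optimum is at a vertex; with two nutrient constraints at most two foods are used. Check each candidate.
bell pepper only: max(6/1, 257/96) = 6 servings → $7.50.
sweet potato only: max(6/2, 257/31) = 8.29 servings → $6.22.
bell pepper + sweet potato with both tight: 2.037 servings and 1.981 servings → $4.03.
The minimum over all feasible corners is $4.03.

$4.03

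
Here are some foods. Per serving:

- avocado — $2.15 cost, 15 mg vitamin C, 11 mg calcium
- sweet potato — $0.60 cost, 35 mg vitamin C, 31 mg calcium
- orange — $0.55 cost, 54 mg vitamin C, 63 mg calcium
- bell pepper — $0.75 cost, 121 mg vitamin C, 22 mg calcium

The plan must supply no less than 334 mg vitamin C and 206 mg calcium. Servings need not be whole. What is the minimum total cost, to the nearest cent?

This is a tiny linear program; its minimum lies at a vertex of the feasible set. List the vertices and price them.
avocado only: max(334/15, 206/11) = 22.27 servings → $47.87.
sweet potato only: max(334/35, 206/31) = 9.543 servings → $5.73.
orange only: max(334/54, 206/63) = 6.185 servings → $3.40.
bell pepper only: max(334/121, 206/22) = 9.364 servings → $7.02.
avocado + sweet potato: the both-tight solution has a negative serving — not a feasible corner.
avocado + orange: intersection lies outside the first quadrant.
avocado + bell pepper with both tight: 17.56 servings and 0.5834 servings → $38.19.
sweet potato + orange with both targets exact would need a negative amount; discard.
sweet potato + bell pepper with both tight: 5.897 servings and 1.055 servings → $4.33.
orange + bell pepper with both tight: 2.732 servings and 1.541 servings → $2.66.
The minimum over all feasible corners is $2.66.

$2.66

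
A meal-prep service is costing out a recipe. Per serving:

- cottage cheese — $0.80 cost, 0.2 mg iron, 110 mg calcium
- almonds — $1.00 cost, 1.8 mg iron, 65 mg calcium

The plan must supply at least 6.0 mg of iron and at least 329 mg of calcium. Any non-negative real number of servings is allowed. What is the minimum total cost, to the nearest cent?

$4.09

The cheapest plan sits at a corner of the feasible region — with two constraints it uses at most two foods.
cottage cheese only: max(6.0/0.2, 329/110) = 30 servings → $24.00.
almonds only: max(6.0/1.8, 329/65) = 5.062 servings → $5.06.
cottage cheese + almonds with both tight: 1.093 servings and 3.212 servings → $4.09.
So the least-cost plan costs $4.09.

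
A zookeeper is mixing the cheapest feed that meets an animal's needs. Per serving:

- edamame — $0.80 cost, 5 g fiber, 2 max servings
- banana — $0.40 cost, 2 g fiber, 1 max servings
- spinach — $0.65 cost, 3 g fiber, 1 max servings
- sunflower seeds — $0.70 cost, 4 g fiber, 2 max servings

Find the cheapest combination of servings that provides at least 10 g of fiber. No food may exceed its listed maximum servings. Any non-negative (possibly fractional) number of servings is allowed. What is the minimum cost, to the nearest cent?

Cost per g of fiber: edamame $0.1600, sunflower seeds $0.1750, banana $0.2000, spinach $0.2167.
Take 2 servings of edamame: +10.0 g fiber for $1.60 (total $1.60, still need 0.0 g).
Greedy by cheapest-per-g is optimal for a single linear constraint, so the minimum cost is $1.60.

$1.60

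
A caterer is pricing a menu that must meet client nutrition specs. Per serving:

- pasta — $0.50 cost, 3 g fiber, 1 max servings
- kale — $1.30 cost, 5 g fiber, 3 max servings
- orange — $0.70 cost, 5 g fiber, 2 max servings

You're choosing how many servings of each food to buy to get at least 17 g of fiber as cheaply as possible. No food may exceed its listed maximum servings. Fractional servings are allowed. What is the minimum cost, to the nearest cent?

Cost per g of fiber: orange $0.1400, pasta $0.1667, kale $0.2600.
Take 2 servings of orange: +10.0 g fiber for $1.40 (total $1.40, still need 7.0 g).
Take 1 serving of pasta: +3.0 g fiber for $0.50 (total $1.90, still need 4.0 g).
Take 0.8 servings of kale: +4.0 g fiber for $1.04 (total $2.94, still need 0.0 g).
Greedy by cheapest-per-g is optimal for a single linear constraint, so the minimum cost is $2.94.

$2.94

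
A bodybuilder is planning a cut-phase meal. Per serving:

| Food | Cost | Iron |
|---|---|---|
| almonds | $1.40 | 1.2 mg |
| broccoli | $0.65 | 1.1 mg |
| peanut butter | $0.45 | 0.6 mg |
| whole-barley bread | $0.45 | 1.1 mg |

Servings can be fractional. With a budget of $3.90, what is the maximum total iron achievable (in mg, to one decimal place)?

9.5 mg

Iron per dollar: whole-barley bread 2.444, broccoli 1.692, peanut butter 1.333, almonds 0.8571.
With no serving limits, spend the whole cost allowance on whole-barley bread: $3.90 / $0.45 × 1.1 mg = 9.5 mg.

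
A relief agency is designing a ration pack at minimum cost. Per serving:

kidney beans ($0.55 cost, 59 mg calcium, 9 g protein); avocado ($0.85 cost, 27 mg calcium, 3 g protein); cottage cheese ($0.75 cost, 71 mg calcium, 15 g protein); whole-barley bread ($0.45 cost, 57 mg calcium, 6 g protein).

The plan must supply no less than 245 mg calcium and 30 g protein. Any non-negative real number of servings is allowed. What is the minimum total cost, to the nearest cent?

Two binding constraints pin down two serving amounts, so the optimal mix uses at most two foods. The candidates are each food alone (scaled to the tighter of calcium/protein) and each pair with both constraints tight.
kidney beans only: max(245/59, 30/9) = 4.153 servings → $2.28.
avocado only: max(245/27, 30/3) = 10 servings → $8.50.
cottage cheese only: max(245/71, 30/15) = 3.451 servings → $2.59.
whole-barley bread only: max(245/57, 30/6) = 5 servings → $2.25.
kidney beans + avocado with both tight: 1.136 servings and 6.591 servings → $6.23.
kidney beans + cottage cheese: intersection lies outside the first quadrant.
kidney beans + whole-barley bread with both tight: 1.509 servings and 2.736 servings → $2.06.
avocado + cottage cheese with both tight: 8.047 servings and 0.3906 servings → $7.13.
avocado + whole-barley bread: intersection lies outside the first quadrant.
cottage cheese + whole-barley bread with both tight: 0.5594 servings and 3.601 servings → $2.04.
The minimum over all feasible corners is $2.04.

$2.04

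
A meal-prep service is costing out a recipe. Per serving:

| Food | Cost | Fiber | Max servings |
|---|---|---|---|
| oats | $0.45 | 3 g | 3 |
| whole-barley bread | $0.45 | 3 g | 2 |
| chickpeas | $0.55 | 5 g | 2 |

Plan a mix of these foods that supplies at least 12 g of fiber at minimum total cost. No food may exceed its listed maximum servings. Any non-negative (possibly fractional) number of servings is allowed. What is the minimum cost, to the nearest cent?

Cost per g of fiber: chickpeas $0.1100, oats $0.1500, whole-barley bread $0.1500.
Take 2 servings of chickpeas: +10.0 g fiber for $1.10 (total $1.10, still need 2.0 g).
Take 0.6667 servings of oats: +2.0 g fiber for $0.30 (total $1.40, still need 0.0 g).
Filling from the cheapest source first is optimal under one linear minimum: $1.40.

$1.40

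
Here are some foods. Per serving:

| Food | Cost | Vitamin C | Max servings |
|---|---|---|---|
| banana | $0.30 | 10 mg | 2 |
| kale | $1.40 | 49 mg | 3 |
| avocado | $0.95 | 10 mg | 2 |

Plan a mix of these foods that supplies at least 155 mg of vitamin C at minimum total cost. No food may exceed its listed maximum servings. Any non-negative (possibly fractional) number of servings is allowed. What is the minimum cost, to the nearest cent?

Cost per mg of vitamin C: kale $0.0286, banana $0.0300, avocado $0.0950.
Take 3 servings of kale: +147.0 mg vitamin C for $4.20 (total $4.20, still need 8.0 mg).
Take 0.8 servings of banana: +8.0 mg vitamin C for $0.24 (total $4.44, still need 0.0 mg).
Greedy by cheapest-per-mg is optimal for a single linear constraint, so the minimum cost is $4.44.

$4.44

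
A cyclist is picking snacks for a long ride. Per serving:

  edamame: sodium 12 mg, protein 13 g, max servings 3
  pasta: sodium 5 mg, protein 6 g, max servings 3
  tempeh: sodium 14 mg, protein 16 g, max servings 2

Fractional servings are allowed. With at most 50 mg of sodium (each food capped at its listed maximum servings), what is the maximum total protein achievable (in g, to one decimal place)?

57.6 g

Protein per mg sodium: pasta 1.2, tempeh 1.143, edamame 1.083.
Take 3 servings of pasta: uses 15 mg sodium, +18.0 g protein (running total 18.0 g).
Take 2 servings of tempeh: uses 28 mg sodium, +32.0 g protein (running total 50.0 g).
Take 0.5833 servings of edamame: uses 7 mg sodium, +7.6 g protein (running total 57.6 g).
Greedy by best ratio exhausts the sodium allowance optimally: 57.6 g.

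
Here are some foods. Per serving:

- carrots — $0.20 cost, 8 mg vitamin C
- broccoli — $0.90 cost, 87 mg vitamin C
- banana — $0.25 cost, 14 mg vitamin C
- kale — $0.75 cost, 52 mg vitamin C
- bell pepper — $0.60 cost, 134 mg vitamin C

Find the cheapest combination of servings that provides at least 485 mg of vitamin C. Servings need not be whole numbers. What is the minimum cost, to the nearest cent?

$2.17

Cost per mg of vitamin C: bell pepper $0.0045, broccoli $0.0103, kale $0.0144, banana $0.0179, carrots $0.0250.
With no serving limits, use only bell pepper: 485 mg / 134 mg = 3.619 servings × $0.60 = $2.17.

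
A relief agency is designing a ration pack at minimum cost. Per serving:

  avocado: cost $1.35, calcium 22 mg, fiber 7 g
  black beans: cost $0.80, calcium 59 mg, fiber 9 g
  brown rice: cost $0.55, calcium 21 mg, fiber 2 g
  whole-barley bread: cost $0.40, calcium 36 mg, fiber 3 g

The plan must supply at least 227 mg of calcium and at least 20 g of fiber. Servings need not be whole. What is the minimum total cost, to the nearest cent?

$2.56

The cheapest plan sits at a corner of the feasible region — with two constraints it uses at most two foods.
avocado only: max(227/22, 20/7) = 10.32 servings → $13.93.
black beans only: max(227/59, 20/9) = 3.847 servings → $3.08.
brown rice only: max(227/21, 20/2) = 10.81 servings → $5.95.
whole-barley bread only: max(227/36, 20/3) = 6.667 servings → $2.67.
avocado + black beans: intersection lies outside the first quadrant.
avocado + brown rice with both targets exact would need a negative amount; discard.
avocado + whole-barley bread with both tight: 0.2097 servings and 6.177 servings → $2.75.
black beans + brown rice: intersection lies outside the first quadrant.
black beans + whole-barley bread with both tight: 0.2653 servings and 5.871 servings → $2.56.
brown rice + whole-barley bread with both tight: 4.333 servings and 3.778 servings → $3.89.
The minimum over all feasible corners is $2.56.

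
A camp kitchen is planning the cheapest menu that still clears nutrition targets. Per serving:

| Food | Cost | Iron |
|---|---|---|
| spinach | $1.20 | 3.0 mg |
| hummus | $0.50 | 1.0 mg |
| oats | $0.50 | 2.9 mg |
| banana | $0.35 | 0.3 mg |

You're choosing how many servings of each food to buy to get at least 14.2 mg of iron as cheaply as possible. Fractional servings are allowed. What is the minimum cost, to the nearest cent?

$2.45

Cost per mg of iron: oats $0.1724, spinach $0.4000, hummus $0.5000, banana $1.1667.
With no serving limits, use only oats: 14.2 mg / 2.9 mg = 4.897 servings × $0.50 = $2.45.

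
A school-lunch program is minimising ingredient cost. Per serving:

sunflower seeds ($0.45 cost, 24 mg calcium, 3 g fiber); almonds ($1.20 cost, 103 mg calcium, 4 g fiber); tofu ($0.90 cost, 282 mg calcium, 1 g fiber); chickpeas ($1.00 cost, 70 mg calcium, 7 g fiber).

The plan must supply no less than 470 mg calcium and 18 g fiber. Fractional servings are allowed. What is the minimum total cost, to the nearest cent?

$3.38

For a min-cost LP with two ≥-constraints, a basic feasible solution has at most two positive variables.
sunflower seeds only: max(470/24, 18/3) = 19.58 servings → $8.81.
almonds only: max(470/103, 18/4) = 4.563 servings → $5.48.
tofu only: max(470/282, 18/1) = 18 servings → $16.20.
chickpeas only: max(470/70, 18/7) = 6.714 servings → $6.71.
sunflower seeds + almonds: intersection lies outside the first quadrant.
sunflower seeds + tofu with both tight: 5.603 servings and 1.19 servings → $3.59.
sunflower seeds + chickpeas with both targets exact would need a negative amount; discard.
almonds + tofu with both tight: 4.494 servings and 0.02537 servings → $5.42.
almonds + chickpeas: the both-tight solution has a negative serving — not a feasible corner.
tofu + chickpeas with both tight: 1.066 servings and 2.419 servings → $3.38.
So the least-cost plan costs $3.38.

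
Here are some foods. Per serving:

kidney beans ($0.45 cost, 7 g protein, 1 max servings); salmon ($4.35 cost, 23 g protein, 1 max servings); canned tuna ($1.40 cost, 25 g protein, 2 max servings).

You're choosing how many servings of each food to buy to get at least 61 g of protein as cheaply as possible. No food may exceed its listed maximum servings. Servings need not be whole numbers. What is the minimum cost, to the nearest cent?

$4.01

Cost per g of protein: canned tuna $0.0560, kidney beans $0.0643, salmon $0.1891.
Take 2 servings of canned tuna: +50.0 g protein for $2.80 (total $2.80, still need 11.0 g).
Take 1 serving of kidney beans: +7.0 g protein for $0.45 (total $3.25, still need 4.0 g).
Take 0.1739 servings of salmon: +4.0 g protein for $0.76 (total $4.01, still need 0.0 g).
Greedy by cheapest-per-g is optimal for a single linear constraint, so the minimum cost is $4.01.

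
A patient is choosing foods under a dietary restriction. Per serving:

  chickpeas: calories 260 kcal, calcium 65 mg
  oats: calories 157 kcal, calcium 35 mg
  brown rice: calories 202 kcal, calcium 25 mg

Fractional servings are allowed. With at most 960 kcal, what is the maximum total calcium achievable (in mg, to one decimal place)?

Calcium per kcal: chickpeas 0.25, oats 0.2229, brown rice 0.1238.
With no serving limits, spend the whole calories allowance on chickpeas: 960 kcal / 260 kcal × 65 mg = 240.0 mg.

240.0 mg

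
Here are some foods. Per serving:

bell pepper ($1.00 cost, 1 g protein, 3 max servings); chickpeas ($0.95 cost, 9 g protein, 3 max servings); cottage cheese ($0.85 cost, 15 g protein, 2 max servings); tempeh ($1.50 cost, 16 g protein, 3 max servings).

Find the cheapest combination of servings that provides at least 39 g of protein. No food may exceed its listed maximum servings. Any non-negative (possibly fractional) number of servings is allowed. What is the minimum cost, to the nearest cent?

$2.54

Cost per g of protein: cottage cheese $0.0567, tempeh $0.0938, chickpeas $0.1056, bell pepper $1.0000.
Take 2 servings of cottage cheese: +30.0 g protein for $1.70 (total $1.70, still need 9.0 g).
Take 0.5625 servings of tempeh: +9.0 g protein for $0.84 (total $2.54, still need 0.0 g).
Greedy by cheapest-per-g is optimal for a single linear constraint, so the minimum cost is $2.54.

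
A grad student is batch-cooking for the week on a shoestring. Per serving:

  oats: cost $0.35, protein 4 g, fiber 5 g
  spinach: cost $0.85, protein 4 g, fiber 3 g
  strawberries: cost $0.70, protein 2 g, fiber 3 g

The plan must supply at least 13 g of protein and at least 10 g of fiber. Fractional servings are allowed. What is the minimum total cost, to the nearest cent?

$1.14

A basic optimal solution has at most two foods positive. Try each food alone and each pair with both targets met exactly.
oats only: max(13/4, 10/5) = 3.25 servings → $1.14.
spinach only: max(13/4, 10/3) = 3.333 servings → $2.83.
strawberries only: max(13/2, 10/3) = 6.5 servings → $4.55.
oats + spinach with both tight: 0.125 servings and 3.125 servings → $2.70.
oats + strawberries: intersection lies outside the first quadrant.
spinach + strawberries with both tight: 3.167 servings and 0.1667 servings → $2.81.
Cheapest feasible corner: $1.14.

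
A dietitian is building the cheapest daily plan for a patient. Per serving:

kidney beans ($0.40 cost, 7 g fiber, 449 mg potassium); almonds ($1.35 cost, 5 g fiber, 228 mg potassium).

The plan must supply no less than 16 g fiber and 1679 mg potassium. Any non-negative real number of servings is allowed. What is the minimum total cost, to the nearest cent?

$1.50

An LP optimum is at a vertex; with two nutrient constraints at most two foods are used. Check each candidate.
kidney beans only: max(16/7, 1679/449) = 3.739 servings → $1.50.
almonds only: max(16/5, 1679/228) = 7.364 servings → $9.94.
kidney beans + almonds with both targets exact would need a negative amount; discard.
The minimum over all feasible corners is $1.50.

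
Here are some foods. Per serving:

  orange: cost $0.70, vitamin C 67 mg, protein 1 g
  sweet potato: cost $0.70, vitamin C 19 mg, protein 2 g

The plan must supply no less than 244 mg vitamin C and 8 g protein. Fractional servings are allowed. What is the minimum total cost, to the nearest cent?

$3.82

An LP optimum is at a vertex; with two nutrient constraints at most two foods are used. Check each candidate.
orange only: max(244/67, 8/1) = 8 servings → $5.60.
sweet potato only: max(244/19, 8/2) = 12.84 servings → $8.99.
orange + sweet potato with both tight: 2.922 servings and 2.539 servings → $3.82.
So the least-cost plan costs $3.82.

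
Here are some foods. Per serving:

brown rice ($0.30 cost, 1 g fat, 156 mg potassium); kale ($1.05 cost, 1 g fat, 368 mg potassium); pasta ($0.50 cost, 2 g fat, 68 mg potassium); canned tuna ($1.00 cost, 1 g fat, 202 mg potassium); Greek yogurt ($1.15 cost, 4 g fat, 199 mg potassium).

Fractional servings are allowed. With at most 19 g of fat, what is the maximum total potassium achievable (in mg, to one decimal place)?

6992.0 mg

Potassium per g fat: kale 368, canned tuna 202, brown rice 156, Greek yogurt 49.75, pasta 34.
With no serving limits, spend the whole fat allowance on kale: 19 g / 1 g × 368 mg = 6992.0 mg.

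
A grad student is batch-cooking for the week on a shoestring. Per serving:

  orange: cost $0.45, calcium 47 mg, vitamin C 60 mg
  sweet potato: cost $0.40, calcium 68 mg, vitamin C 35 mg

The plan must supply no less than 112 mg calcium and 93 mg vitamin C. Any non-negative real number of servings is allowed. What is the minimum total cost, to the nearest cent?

$0.83

orange only: max(112/47, 93/60) = 2.383 servings → $1.07.
sweet potato only: max(112/68, 93/35) = 2.657 servings → $1.06.
orange + sweet potato with both tight: 0.9873 servings and 0.9647 servings → $0.83.
So the least-cost plan costs $0.83.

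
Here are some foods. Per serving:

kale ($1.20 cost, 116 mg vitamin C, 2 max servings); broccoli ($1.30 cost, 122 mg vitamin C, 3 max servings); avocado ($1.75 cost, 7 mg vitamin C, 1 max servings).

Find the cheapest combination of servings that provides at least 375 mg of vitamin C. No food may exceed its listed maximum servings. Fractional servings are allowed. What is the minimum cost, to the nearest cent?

Cost per mg of vitamin C: kale $0.0103, broccoli $0.0107, avocado $0.2500.
Take 2 servings of kale: +232.0 mg vitamin C for $2.40 (total $2.40, still need 143.0 mg).
Take 1.172 servings of broccoli: +143.0 mg vitamin C for $1.52 (total $3.92, still need 0.0 mg).
Filling from the cheapest source first is optimal under one linear minimum: $3.92.

$3.92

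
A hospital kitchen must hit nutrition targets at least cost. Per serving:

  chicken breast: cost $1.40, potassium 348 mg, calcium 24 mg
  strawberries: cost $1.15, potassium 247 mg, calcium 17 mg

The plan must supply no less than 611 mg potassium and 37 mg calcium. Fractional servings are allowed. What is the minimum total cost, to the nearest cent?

chicken breast only: max(611/348, 37/24) = 1.756 servings → $2.46.
strawberries only: max(611/247, 37/17) = 2.474 servings → $2.84.
chicken breast + strawberries with both targets exact would need a negative amount; discard.
Cheapest feasible corner: $2.46.

$2.46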